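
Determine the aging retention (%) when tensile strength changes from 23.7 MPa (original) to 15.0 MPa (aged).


Retention = aged / original * 100
= 15.0 / 23.7 * 100
= 63.3%

63.3%


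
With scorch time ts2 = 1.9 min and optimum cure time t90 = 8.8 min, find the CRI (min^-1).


CRI = 100 / (t90 - ts2)
= 100 / (8.8 - 1.9)
= 100 / 6.9
= 14.49 min^-1

14.49 min^-1


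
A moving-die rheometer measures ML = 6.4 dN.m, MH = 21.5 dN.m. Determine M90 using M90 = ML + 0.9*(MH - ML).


M90 = ML + 0.9 * (MH - ML)
M90 = 6.4 + 0.9 * (21.5 - 6.4)
M90 = 6.4 + 0.9 * 15.1
M90 = 19.99 dN.m

19.99 dN.m


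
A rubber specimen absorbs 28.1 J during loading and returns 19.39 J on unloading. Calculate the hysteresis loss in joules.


Hysteresis loss = loading - unloading
= 28.1 - 19.39
= 8.71 J

8.71 J


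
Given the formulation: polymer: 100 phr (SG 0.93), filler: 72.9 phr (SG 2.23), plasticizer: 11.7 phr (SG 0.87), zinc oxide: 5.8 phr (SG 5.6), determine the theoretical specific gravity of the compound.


Sum of weights = 190.4
Volume contributions:
  polymer: 100/0.93 = 107.5269
  filler: 72.9/2.23 = 32.6906
  plasticizer: 11.7/0.87 = 13.4483
  zinc oxide: 5.8/5.6 = 1.0357
Sum of volumes = 154.7015
SG = 190.4 / 154.7015 = 1.231

SG = 1.231


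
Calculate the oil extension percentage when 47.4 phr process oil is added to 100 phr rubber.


Oil % = oil / (100 + oil) * 100
= 47.4 / (100 + 47.4) * 100
= 47.4 / 147.4 * 100
= 32.16%

32.16%


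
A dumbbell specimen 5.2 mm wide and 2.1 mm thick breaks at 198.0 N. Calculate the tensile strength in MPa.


Area = width * thickness = 5.2 * 2.1 = 10.92 mm^2
TS = force / area = 198.0 / 10.92 = 18.13 MPa

18.13 MPa


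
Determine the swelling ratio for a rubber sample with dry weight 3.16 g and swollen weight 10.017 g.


Q = W_swollen / W_dry
Q = 10.017 / 3.16
Q = 3.17

Q = 3.17


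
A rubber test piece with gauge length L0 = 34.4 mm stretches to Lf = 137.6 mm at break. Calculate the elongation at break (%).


Elongation = (Lf - L0) / L0 * 100
= (137.6 - 34.4) / 34.4 * 100
= 103.2 / 34.4 * 100
= 300.0%

300.0%


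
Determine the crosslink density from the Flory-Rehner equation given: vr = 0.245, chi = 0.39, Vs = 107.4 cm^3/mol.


ln(1 - vr) = ln(1 - 0.245) = -0.2810
Numerator = -((-0.2810) + 0.245 + 0.39 * 0.245^2) = 0.0126
Denominator = 107.4 * (0.245^(1/3) - 0.245/2) = 54.0472
nu = 0.0126 / 54.0472 = 2.3364e-04 mol/cm^3

2.3364e-04 mol/cm^3


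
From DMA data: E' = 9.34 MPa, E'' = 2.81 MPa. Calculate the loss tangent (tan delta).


tan delta = E'' / E'
= 2.81 / 9.34
= 0.3009

tan delta = 0.3009


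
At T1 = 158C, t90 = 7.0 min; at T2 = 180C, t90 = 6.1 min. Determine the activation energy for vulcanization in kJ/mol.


T1 = 431.15 K, T2 = 453.15 K
1/T1 - 1/T2 = 1.1260e-04
ln(t1/t2) = ln(7.0/6.1) = 0.1376
Ea = 8.314 * 0.1376 / 1.1260e-04 = 10161.1676 J/mol
Ea = 10.16 kJ/mol

10.16 kJ/mol


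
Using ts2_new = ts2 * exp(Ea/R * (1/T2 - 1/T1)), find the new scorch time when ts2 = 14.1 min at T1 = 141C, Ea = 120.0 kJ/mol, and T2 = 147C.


Convert temperatures: T1 = 141 + 273.15 = 414.15 K, T2 = 147 + 273.15 = 420.15 K
ts2_new = 14.1 * exp(120000 / 8.314 * (1/420.15 - 1/414.15))
1/T2 - 1/T1 = -3.4482e-05
ts2_new = 8.57 min

8.57 min


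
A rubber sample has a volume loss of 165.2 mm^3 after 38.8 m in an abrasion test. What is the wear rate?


Rate = volume_loss / distance
= 165.2 / 38.8
= 4.258 mm^3/m

4.258 mm^3/m


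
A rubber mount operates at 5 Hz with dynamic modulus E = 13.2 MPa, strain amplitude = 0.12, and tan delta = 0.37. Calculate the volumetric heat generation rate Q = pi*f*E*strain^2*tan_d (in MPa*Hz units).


Q = pi * f * E * strain^2 * tan_d
= pi * 5 * 13.2 * 0.12^2 * 0.37
= pi * 5 * 13.2 * 0.0144 * 0.37
= 1.1047

Q = 1.1047


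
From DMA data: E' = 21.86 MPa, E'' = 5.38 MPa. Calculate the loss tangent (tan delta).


tan delta = E'' / E'
= 5.38 / 21.86
= 0.2461

tan delta = 0.2461


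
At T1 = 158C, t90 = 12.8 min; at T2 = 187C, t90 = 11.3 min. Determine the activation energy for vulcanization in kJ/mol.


T1 = 431.15 K, T2 = 460.15 K
1/T1 - 1/T2 = 1.4617e-04
ln(t1/t2) = ln(12.8/11.3) = 0.1246
Ea = 8.314 * 0.1246 / 1.4617e-04 = 7089.3399 J/mol
Ea = 7.09 kJ/mol

7.09 kJ/mol


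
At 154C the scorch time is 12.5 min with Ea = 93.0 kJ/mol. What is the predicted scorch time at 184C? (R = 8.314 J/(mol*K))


Convert temperatures: T1 = 154 + 273.15 = 427.15 K, T2 = 184 + 273.15 = 457.15 K
ts2_new = 12.5 * exp(93000 / 8.314 * (1/457.15 - 1/427.15))
1/T2 - 1/T1 = -1.5363e-04
ts2_new = 2.24 min

2.24 min


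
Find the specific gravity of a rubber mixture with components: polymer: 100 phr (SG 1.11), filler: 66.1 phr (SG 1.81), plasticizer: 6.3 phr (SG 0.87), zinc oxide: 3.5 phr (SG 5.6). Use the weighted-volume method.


Sum of weights = 175.9
Volume contributions:
  polymer: 100/1.11 = 90.0901
  filler: 66.1/1.81 = 36.5193
  plasticizer: 6.3/0.87 = 7.2414
  zinc oxide: 3.5/5.6 = 0.6250
Sum of volumes = 134.4758
SG = 175.9 / 134.4758 = 1.308

SG = 1.308


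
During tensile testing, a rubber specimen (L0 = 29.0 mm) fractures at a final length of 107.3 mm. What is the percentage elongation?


Elongation = (Lf - L0) / L0 * 100
= (107.3 - 29.0) / 29.0 * 100
= 78.3 / 29.0 * 100
= 270.0%

270.0%


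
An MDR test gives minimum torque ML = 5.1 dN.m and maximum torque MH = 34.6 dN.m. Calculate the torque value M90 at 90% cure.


M90 = ML + 0.9 * (MH - ML)
M90 = 5.1 + 0.9 * (34.6 - 5.1)
M90 = 5.1 + 0.9 * 29.5
M90 = 31.65 dN.m

31.65 dN.m


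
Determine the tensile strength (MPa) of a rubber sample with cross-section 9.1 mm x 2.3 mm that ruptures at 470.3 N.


Area = width * thickness = 9.1 * 2.3 = 20.93 mm^2
TS = force / area = 470.3 / 20.93 = 22.47 MPa

22.47 MPa


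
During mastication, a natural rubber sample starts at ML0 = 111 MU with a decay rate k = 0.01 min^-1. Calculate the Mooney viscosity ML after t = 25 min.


ML = ML0 * exp(-k * t)
ML = 111 * exp(-0.01 * 25)
ML = 111 * 0.7788
ML = 86.45 MU

86.45 MU


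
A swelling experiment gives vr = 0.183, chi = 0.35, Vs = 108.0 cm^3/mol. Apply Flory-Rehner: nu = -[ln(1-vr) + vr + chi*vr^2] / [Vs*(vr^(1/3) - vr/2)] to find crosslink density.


ln(1 - vr) = ln(1 - 0.183) = -0.2021
Numerator = -((-0.2021) + 0.183 + 0.35 * 0.183^2) = 0.0074
Denominator = 108.0 * (0.183^(1/3) - 0.183/2) = 51.4340
nu = 0.0074 / 51.4340 = 1.4378e-04 mol/cm^3

1.4378e-04 mol/cm^3


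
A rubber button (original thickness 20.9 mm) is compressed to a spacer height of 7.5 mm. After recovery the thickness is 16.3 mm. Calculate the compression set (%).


CS = (t0 - recovered) / (t0 - ts) * 100
= (20.9 - 16.3) / (20.9 - 7.5) * 100
= 4.6 / 13.4 * 100
= 34.3%

34.3%


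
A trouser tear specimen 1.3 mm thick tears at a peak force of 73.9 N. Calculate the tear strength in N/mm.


Tear strength = force / thickness
= 73.9 / 1.3
= 56.85 N/mm

56.85 N/mm


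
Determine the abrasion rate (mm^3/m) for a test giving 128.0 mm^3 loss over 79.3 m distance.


Rate = volume_loss / distance
= 128.0 / 79.3
= 1.614 mm^3/m

1.614 mm^3/m


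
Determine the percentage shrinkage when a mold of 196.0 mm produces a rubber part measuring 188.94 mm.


Shrinkage = (mold - part) / mold * 100
= (196.0 - 188.94) / 196.0 * 100
= 7.06 / 196.0 * 100
= 3.6%

3.6%


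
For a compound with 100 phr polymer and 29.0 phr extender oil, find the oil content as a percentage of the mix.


Oil % = oil / (100 + oil) * 100
= 29.0 / (100 + 29.0) * 100
= 29.0 / 129.0 * 100
= 22.48%

22.48%


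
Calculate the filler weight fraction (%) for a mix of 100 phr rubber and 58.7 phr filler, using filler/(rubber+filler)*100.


Filler % = filler / (rubber + filler) * 100
= 58.7 / (100 + 58.7) * 100
= 58.7 / 158.7 * 100
= 36.99%

36.99%


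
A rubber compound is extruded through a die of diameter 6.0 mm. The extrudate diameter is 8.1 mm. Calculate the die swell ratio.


Die swell ratio = D_extrudate / D_die
= 8.1 / 6.0
= 1.35

Die swell = 1.35


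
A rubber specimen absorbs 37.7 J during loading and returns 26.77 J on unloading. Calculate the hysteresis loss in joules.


Hysteresis loss = loading - unloading
= 37.7 - 26.77
= 10.93 J

10.93 J


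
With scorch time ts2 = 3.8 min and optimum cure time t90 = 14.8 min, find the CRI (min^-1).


CRI = 100 / (t90 - ts2)
= 100 / (14.8 - 3.8)
= 100 / 11.0
= 9.09 min^-1

9.09 min^-1


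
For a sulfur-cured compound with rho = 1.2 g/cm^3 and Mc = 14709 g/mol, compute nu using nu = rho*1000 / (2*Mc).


nu = rho * 1000 / (2 * Mc)
nu = 1.2 * 1000 / (2 * 14709)
nu = 1200.0 / 29418
nu = 0.0408 mol/L

0.0408 mol/L


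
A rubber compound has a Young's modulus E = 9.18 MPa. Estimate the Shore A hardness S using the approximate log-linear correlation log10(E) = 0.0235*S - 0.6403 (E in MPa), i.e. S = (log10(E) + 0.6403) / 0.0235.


log10(E) = 0.0235*S - 0.6403  =>  S = (log10(E) + 0.6403) / 0.0235
log10(9.18) = 0.962843
S = (0.962843 + 0.6403) / 0.0235 = 1.603143 / 0.0235
S = 68.2

Shore A = 68.2


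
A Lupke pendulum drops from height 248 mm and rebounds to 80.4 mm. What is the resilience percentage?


Resilience = h_rebound / h_drop * 100
= 80.4 / 248 * 100
= 32.4%

32.4%


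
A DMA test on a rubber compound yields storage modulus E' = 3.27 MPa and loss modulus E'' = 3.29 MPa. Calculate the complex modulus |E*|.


|E*| = sqrt(E'^2 + E''^2)
= sqrt(3.27^2 + 3.29^2)
= sqrt(10.6929 + 10.8241)
= 4.639 MPa

4.639 MPa


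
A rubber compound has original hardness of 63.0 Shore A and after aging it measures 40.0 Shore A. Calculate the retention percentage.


Retention = aged / original * 100
= 40.0 / 63.0 * 100
= 63.5%

63.5%


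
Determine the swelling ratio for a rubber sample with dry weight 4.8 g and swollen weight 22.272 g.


Q = W_swollen / W_dry
Q = 22.272 / 4.8
Q = 4.64

Q = 4.64


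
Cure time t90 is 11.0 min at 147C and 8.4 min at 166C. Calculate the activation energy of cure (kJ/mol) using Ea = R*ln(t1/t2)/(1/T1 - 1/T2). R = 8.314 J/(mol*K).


T1 = 420.15 K, T2 = 439.15 K
1/T1 - 1/T2 = 1.0298e-04
ln(t1/t2) = ln(11.0/8.4) = 0.2697
Ea = 8.314 * 0.2697 / 1.0298e-04 = 21771.8809 J/mol
Ea = 21.77 kJ/mol

21.77 kJ/mol


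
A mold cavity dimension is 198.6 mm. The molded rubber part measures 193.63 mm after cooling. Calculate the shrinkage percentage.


Shrinkage = (mold - part) / mold * 100
= (198.6 - 193.63) / 198.6 * 100
= 4.97 / 198.6 * 100
= 2.5%

2.5%


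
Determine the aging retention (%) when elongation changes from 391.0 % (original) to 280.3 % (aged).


Retention = aged / original * 100
= 280.3 / 391.0 * 100
= 71.7%

71.7%


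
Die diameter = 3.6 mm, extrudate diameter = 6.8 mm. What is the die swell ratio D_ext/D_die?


Die swell ratio = D_extrudate / D_die
= 6.8 / 3.6
= 1.889

Die swell = 1.889


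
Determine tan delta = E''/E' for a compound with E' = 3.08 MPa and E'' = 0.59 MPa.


tan delta = E'' / E'
= 0.59 / 3.08
= 0.1916

tan delta = 0.1916


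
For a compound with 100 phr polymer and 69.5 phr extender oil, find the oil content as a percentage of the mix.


Oil % = oil / (100 + oil) * 100
= 69.5 / (100 + 69.5) * 100
= 69.5 / 169.5 * 100
= 41.0%

41.0%


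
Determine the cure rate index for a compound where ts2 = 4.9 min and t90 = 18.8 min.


CRI = 100 / (t90 - ts2)
= 100 / (18.8 - 4.9)
= 100 / 13.9
= 7.19 min^-1

7.19 min^-1


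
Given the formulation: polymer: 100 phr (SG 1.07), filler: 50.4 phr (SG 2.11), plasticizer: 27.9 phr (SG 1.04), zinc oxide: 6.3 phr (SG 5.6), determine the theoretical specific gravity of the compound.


Sum of weights = 184.6
Volume contributions:
  polymer: 100/1.07 = 93.4579
  filler: 50.4/2.11 = 23.8863
  plasticizer: 27.9/1.04 = 26.8269
  zinc oxide: 6.3/5.6 = 1.1250
Sum of volumes = 145.2961
SG = 184.6 / 145.2961 = 1.271

SG = 1.271


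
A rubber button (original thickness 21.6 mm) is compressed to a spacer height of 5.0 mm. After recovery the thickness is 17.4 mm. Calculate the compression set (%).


CS = (t0 - recovered) / (t0 - ts) * 100
= (21.6 - 17.4) / (21.6 - 5.0) * 100
= 4.2 / 16.6 * 100
= 25.3%

25.3%


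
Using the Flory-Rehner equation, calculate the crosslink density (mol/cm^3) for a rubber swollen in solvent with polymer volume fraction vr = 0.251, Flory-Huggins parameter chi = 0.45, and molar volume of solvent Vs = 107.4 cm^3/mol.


ln(1 - vr) = ln(1 - 0.251) = -0.2890
Numerator = -((-0.2890) + 0.251 + 0.45 * 0.251^2) = 0.0097
Denominator = 107.4 * (0.251^(1/3) - 0.251/2) = 54.2692
nu = 0.0097 / 54.2692 = 1.7811e-04 mol/cm^3

1.7811e-04 mol/cm^3


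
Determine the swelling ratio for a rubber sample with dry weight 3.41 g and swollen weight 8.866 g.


Q = W_swollen / W_dry
Q = 8.866 / 3.41
Q = 2.6

Q = 2.6


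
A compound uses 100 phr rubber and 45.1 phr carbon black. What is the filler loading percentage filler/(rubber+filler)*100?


Filler % = filler / (rubber + filler) * 100
= 45.1 / (100 + 45.1) * 100
= 45.1 / 145.1 * 100
= 31.08%

31.08%


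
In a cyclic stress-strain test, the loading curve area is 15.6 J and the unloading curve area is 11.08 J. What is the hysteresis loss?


Hysteresis loss = loading - unloading
= 15.6 - 11.08
= 4.52 J

4.52 J


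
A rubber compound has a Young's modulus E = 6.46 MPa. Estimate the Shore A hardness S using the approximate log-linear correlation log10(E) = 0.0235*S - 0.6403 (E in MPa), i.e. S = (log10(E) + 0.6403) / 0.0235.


log10(E) = 0.0235*S - 0.6403  =>  S = (log10(E) + 0.6403) / 0.0235
log10(6.46) = 0.810233
S = (0.810233 + 0.6403) / 0.0235 = 1.450533 / 0.0235
S = 61.7

Shore A = 61.7


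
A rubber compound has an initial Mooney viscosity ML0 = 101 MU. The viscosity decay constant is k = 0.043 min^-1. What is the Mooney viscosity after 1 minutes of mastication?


ML = ML0 * exp(-k * t)
ML = 101 * exp(-0.043 * 1)
ML = 101 * 0.9579
ML = 96.75 MU

96.75 MU


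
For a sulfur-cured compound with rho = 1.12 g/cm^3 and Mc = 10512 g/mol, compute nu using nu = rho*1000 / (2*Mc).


nu = rho * 1000 / (2 * Mc)
nu = 1.12 * 1000 / (2 * 10512)
nu = 1120.0 / 21024
nu = 0.0533 mol/L

0.0533 mol/L


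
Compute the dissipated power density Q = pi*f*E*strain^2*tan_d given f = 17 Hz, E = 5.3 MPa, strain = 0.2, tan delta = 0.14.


Q = pi * f * E * strain^2 * tan_d
= pi * 17 * 5.3 * 0.2^2 * 0.14
= pi * 17 * 5.3 * 0.0400 * 0.14
= 1.5851

Q = 1.5851


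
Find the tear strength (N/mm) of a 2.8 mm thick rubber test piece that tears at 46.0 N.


Tear strength = force / thickness
= 46.0 / 2.8
= 16.43 N/mm

16.43 N/mm


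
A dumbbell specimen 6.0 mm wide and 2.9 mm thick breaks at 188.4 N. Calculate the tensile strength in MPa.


Area = width * thickness = 6.0 * 2.9 = 17.4 mm^2
TS = force / area = 188.4 / 17.4 = 10.83 MPa

10.83 MPa


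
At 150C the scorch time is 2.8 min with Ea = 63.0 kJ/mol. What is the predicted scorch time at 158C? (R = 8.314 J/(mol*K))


Convert temperatures: T1 = 150 + 273.15 = 423.15 K, T2 = 158 + 273.15 = 431.15 K
ts2_new = 2.8 * exp(63000 / 8.314 * (1/431.15 - 1/423.15))
1/T2 - 1/T1 = -4.3850e-05
ts2_new = 2.01 min

2.01 min


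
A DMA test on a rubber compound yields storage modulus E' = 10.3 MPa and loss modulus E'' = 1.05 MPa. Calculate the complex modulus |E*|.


|E*| = sqrt(E'^2 + E''^2)
= sqrt(10.3^2 + 1.05^2)
= sqrt(106.0900 + 1.1025)
= 10.353 MPa

10.353 MPa


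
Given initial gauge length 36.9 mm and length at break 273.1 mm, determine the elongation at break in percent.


Elongation = (Lf - L0) / L0 * 100
= (273.1 - 36.9) / 36.9 * 100
= 236.2 / 36.9 * 100
= 640.1%

640.1%


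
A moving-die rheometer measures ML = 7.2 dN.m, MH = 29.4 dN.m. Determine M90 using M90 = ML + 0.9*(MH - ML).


M90 = ML + 0.9 * (MH - ML)
M90 = 7.2 + 0.9 * (29.4 - 7.2)
M90 = 7.2 + 0.9 * 22.2
M90 = 27.18 dN.m

27.18 dN.m


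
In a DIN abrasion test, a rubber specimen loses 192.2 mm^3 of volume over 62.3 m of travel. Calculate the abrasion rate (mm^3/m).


Rate = volume_loss / distance
= 192.2 / 62.3
= 3.085 mm^3/m

3.085 mm^3/m


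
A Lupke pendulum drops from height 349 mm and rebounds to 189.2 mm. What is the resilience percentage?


Resilience = h_rebound / h_drop * 100
= 189.2 / 349 * 100
= 54.2%

54.2%


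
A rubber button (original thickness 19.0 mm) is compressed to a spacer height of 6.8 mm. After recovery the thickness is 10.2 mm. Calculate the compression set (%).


CS = (t0 - recovered) / (t0 - ts) * 100
= (19.0 - 10.2) / (19.0 - 6.8) * 100
= 8.8 / 12.2 * 100
= 72.1%

72.1%


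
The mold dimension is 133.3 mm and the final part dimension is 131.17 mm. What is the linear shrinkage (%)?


Shrinkage = (mold - part) / mold * 100
= (133.3 - 131.17) / 133.3 * 100
= 2.13 / 133.3 * 100
= 1.6%

1.6%


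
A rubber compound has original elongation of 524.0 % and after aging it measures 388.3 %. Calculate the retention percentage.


Retention = aged / original * 100
= 388.3 / 524.0 * 100
= 74.1%

74.1%


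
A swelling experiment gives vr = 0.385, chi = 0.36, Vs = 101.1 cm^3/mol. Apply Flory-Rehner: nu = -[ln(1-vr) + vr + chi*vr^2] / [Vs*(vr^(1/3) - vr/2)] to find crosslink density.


ln(1 - vr) = ln(1 - 0.385) = -0.4861
Numerator = -((-0.4861) + 0.385 + 0.36 * 0.385^2) = 0.0478
Denominator = 101.1 * (0.385^(1/3) - 0.385/2) = 54.0863
nu = 0.0478 / 54.0863 = 8.8325e-04 mol/cm^3

8.8325e-04 mol/cm^3


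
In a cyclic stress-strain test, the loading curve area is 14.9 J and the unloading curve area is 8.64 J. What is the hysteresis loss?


Hysteresis loss = loading - unloading
= 14.9 - 8.64
= 6.26 J

6.26 J


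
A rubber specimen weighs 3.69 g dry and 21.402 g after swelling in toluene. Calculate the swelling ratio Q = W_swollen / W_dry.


Q = W_swollen / W_dry
Q = 21.402 / 3.69
Q = 5.8

Q = 5.8


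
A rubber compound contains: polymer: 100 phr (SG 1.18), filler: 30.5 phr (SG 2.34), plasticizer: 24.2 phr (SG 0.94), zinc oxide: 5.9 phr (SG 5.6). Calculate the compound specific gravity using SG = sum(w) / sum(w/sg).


Sum of weights = 160.6
Volume contributions:
  polymer: 100/1.18 = 84.7458
  filler: 30.5/2.34 = 13.0342
  plasticizer: 24.2/0.94 = 25.7447
  zinc oxide: 5.9/5.6 = 1.0536
Sum of volumes = 124.5782
SG = 160.6 / 124.5782 = 1.289

SG = 1.289


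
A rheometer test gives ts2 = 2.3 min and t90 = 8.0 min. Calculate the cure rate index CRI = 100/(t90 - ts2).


CRI = 100 / (t90 - ts2)
= 100 / (8.0 - 2.3)
= 100 / 5.7
= 17.54 min^-1

17.54 min^-1


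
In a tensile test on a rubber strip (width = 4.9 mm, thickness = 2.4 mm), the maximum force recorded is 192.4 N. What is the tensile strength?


Area = width * thickness = 4.9 * 2.4 = 11.76 mm^2
TS = force / area = 192.4 / 11.76 = 16.36 MPa

16.36 MPa


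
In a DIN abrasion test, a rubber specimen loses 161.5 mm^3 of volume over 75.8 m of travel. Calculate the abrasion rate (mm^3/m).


Rate = volume_loss / distance
= 161.5 / 75.8
= 2.131 mm^3/m

2.131 mm^3/m


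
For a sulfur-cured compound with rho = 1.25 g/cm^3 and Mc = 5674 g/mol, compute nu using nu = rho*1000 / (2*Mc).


nu = rho * 1000 / (2 * Mc)
nu = 1.25 * 1000 / (2 * 5674)
nu = 1250.0 / 11348
nu = 0.1102 mol/L

0.1102 mol/L


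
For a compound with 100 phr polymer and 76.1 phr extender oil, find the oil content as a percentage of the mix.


Oil % = oil / (100 + oil) * 100
= 76.1 / (100 + 76.1) * 100
= 76.1 / 176.1 * 100
= 43.21%

43.21%


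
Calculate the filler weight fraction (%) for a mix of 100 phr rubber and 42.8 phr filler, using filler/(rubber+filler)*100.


Filler % = filler / (rubber + filler) * 100
= 42.8 / (100 + 42.8) * 100
= 42.8 / 142.8 * 100
= 29.97%

29.97%


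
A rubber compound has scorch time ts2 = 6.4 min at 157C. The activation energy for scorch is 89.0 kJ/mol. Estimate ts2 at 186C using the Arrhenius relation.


Convert temperatures: T1 = 157 + 273.15 = 430.15 K, T2 = 186 + 273.15 = 459.15 K
ts2_new = 6.4 * exp(89000 / 8.314 * (1/459.15 - 1/430.15))
1/T2 - 1/T1 = -1.4683e-04
ts2_new = 1.33 min

1.33 min


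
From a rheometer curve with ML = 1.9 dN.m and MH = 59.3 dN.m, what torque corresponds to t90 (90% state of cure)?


M90 = ML + 0.9 * (MH - ML)
M90 = 1.9 + 0.9 * (59.3 - 1.9)
M90 = 1.9 + 0.9 * 57.4
M90 = 53.56 dN.m

53.56 dN.m


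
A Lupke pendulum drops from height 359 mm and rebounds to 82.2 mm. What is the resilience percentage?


Resilience = h_rebound / h_drop * 100
= 82.2 / 359 * 100
= 22.9%

22.9%


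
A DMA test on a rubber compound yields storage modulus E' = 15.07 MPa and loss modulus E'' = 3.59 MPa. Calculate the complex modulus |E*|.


|E*| = sqrt(E'^2 + E''^2)
= sqrt(15.07^2 + 3.59^2)
= sqrt(227.1049 + 12.8881)
= 15.492 MPa

15.492 MPa


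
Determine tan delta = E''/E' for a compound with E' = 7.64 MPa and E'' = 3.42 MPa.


tan delta = E'' / E'
= 3.42 / 7.64
= 0.4476

tan delta = 0.4476


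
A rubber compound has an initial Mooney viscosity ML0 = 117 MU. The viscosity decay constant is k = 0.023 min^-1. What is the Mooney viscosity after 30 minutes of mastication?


ML = ML0 * exp(-k * t)
ML = 117 * exp(-0.023 * 30)
ML = 117 * 0.5016
ML = 58.68 MU

58.68 MU


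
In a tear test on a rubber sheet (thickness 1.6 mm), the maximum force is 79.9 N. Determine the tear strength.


Tear strength = force / thickness
= 79.9 / 1.6
= 49.94 N/mm

49.94 N/mm


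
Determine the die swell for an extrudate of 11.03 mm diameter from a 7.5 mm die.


Die swell ratio = D_extrudate / D_die
= 11.03 / 7.5
= 1.471

Die swell = 1.471


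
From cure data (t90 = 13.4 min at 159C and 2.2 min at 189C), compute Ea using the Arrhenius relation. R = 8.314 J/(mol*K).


T1 = 432.15 K, T2 = 462.15 K
1/T1 - 1/T2 = 1.5021e-04
ln(t1/t2) = ln(13.4/2.2) = 1.8068
Ea = 8.314 * 1.8068 / 1.5021e-04 = 100003.6115 J/mol
Ea = 100.0 kJ/mol

100.0 kJ/mol


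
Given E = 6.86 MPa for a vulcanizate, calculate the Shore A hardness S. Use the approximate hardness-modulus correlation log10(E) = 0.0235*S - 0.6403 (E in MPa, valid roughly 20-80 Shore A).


log10(E) = 0.0235*S - 0.6403  =>  S = (log10(E) + 0.6403) / 0.0235
log10(6.86) = 0.836324
S = (0.836324 + 0.6403) / 0.0235 = 1.476624 / 0.0235
S = 62.8

Shore A = 62.8


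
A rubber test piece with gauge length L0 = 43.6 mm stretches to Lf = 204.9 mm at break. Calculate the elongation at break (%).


Elongation = (Lf - L0) / L0 * 100
= (204.9 - 43.6) / 43.6 * 100
= 161.3 / 43.6 * 100
= 370.0%

370.0%


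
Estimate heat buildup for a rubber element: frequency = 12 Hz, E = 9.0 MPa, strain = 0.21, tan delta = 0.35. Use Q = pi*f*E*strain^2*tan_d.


Q = pi * f * E * strain^2 * tan_d
= pi * 12 * 9.0 * 0.21^2 * 0.35
= pi * 12 * 9.0 * 0.0441 * 0.35
= 5.2370

Q = 5.2370


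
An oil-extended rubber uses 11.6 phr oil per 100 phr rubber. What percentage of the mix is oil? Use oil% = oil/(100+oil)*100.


Oil % = oil / (100 + oil) * 100
= 11.6 / (100 + 11.6) * 100
= 11.6 / 111.6 * 100
= 10.39%

10.39%


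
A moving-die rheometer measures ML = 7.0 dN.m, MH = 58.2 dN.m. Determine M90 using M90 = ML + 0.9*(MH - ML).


M90 = ML + 0.9 * (MH - ML)
M90 = 7.0 + 0.9 * (58.2 - 7.0)
M90 = 7.0 + 0.9 * 51.2
M90 = 53.08 dN.m

53.08 dN.m


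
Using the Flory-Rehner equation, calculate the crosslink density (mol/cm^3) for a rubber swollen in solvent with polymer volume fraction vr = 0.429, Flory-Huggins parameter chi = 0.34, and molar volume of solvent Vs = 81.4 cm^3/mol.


ln(1 - vr) = ln(1 - 0.429) = -0.5604
Numerator = -((-0.5604) + 0.429 + 0.34 * 0.429^2) = 0.0688
Denominator = 81.4 * (0.429^(1/3) - 0.429/2) = 43.9315
nu = 0.0688 / 43.9315 = 0.0016 mol/cm^3

0.0016 mol/cm^3


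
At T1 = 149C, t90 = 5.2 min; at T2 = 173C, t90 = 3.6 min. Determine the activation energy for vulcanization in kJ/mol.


T1 = 422.15 K, T2 = 446.15 K
1/T1 - 1/T2 = 1.2743e-04
ln(t1/t2) = ln(5.2/3.6) = 0.3677
Ea = 8.314 * 0.3677 / 1.2743e-04 = 23992.1610 J/mol
Ea = 23.99 kJ/mol

23.99 kJ/mol


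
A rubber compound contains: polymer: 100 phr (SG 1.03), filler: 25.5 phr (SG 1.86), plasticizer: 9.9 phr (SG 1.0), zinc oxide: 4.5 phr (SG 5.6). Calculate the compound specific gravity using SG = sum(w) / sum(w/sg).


Sum of weights = 139.9
Volume contributions:
  polymer: 100/1.03 = 97.0874
  filler: 25.5/1.86 = 13.7097
  plasticizer: 9.9/1.0 = 9.9000
  zinc oxide: 4.5/5.6 = 0.8036
Sum of volumes = 121.5006
SG = 139.9 / 121.5006 = 1.151

SG = 1.151


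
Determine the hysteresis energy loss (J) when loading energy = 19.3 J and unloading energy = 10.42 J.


Hysteresis loss = loading - unloading
= 19.3 - 10.42
= 8.88 J

8.88 J


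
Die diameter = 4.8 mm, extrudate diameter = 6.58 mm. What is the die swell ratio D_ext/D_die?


Die swell ratio = D_extrudate / D_die
= 6.58 / 4.8
= 1.371

Die swell = 1.371


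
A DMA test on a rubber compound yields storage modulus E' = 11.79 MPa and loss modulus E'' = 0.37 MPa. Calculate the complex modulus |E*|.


|E*| = sqrt(E'^2 + E''^2)
= sqrt(11.79^2 + 0.37^2)
= sqrt(139.0041 + 0.1369)
= 11.796 MPa

11.796 MPa


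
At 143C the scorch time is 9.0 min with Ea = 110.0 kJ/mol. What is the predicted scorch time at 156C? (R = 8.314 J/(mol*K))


Convert temperatures: T1 = 143 + 273.15 = 416.15 K, T2 = 156 + 273.15 = 429.15 K
ts2_new = 9.0 * exp(110000 / 8.314 * (1/429.15 - 1/416.15))
1/T2 - 1/T1 = -7.2792e-05
ts2_new = 3.44 min

3.44 min


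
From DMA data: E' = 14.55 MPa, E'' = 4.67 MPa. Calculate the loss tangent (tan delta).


tan delta = E'' / E'
= 4.67 / 14.55
= 0.321

tan delta = 0.321


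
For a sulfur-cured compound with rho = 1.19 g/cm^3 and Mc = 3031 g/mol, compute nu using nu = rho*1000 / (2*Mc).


nu = rho * 1000 / (2 * Mc)
nu = 1.19 * 1000 / (2 * 3031)
nu = 1190.0 / 6062
nu = 0.1963 mol/L

0.1963 mol/L


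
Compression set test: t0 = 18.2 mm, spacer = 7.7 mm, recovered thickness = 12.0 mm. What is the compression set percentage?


CS = (t0 - recovered) / (t0 - ts) * 100
= (18.2 - 12.0) / (18.2 - 7.7) * 100
= 6.2 / 10.5 * 100
= 59.0%

59.0%


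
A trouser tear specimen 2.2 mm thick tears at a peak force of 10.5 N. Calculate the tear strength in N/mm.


Tear strength = force / thickness
= 10.5 / 2.2
= 4.77 N/mm

4.77 N/mm


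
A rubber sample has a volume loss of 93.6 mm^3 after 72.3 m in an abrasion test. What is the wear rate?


Rate = volume_loss / distance
= 93.6 / 72.3
= 1.295 mm^3/m

1.295 mm^3/m


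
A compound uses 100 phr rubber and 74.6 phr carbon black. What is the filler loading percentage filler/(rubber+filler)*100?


Filler % = filler / (rubber + filler) * 100
= 74.6 / (100 + 74.6) * 100
= 74.6 / 174.6 * 100
= 42.73%

42.73%


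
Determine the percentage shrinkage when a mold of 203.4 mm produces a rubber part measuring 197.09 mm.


Shrinkage = (mold - part) / mold * 100
= (203.4 - 197.09) / 203.4 * 100
= 6.31 / 203.4 * 100
= 3.1%

3.1%


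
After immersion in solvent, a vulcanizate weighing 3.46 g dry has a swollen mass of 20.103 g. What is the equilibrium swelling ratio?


Q = W_swollen / W_dry
Q = 20.103 / 3.46
Q = 5.81

Q = 5.81


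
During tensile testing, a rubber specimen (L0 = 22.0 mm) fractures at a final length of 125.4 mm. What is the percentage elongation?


Elongation = (Lf - L0) / L0 * 100
= (125.4 - 22.0) / 22.0 * 100
= 103.4 / 22.0 * 100
= 470.0%

470.0%


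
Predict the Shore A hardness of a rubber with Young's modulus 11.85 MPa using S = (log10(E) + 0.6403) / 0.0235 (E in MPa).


log10(E) = 0.0235*S - 0.6403  =>  S = (log10(E) + 0.6403) / 0.0235
log10(11.85) = 1.073718
S = (1.073718 + 0.6403) / 0.0235 = 1.714018 / 0.0235
S = 72.9

Shore A = 72.9


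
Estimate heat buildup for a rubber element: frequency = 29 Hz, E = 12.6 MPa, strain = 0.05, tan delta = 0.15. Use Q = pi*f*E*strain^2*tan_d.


Q = pi * f * E * strain^2 * tan_d
= pi * 29 * 12.6 * 0.05^2 * 0.15
= pi * 29 * 12.6 * 0.0025 * 0.15
= 0.4305

Q = 0.4305


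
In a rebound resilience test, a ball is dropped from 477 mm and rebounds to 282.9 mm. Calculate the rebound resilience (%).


Resilience = h_rebound / h_drop * 100
= 282.9 / 477 * 100
= 59.3%

59.3%


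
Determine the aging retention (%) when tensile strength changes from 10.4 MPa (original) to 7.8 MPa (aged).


Retention = aged / original * 100
= 7.8 / 10.4 * 100
= 75.0%

75.0%


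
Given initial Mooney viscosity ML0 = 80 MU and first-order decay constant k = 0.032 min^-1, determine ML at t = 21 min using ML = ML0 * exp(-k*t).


ML = ML0 * exp(-k * t)
ML = 80 * exp(-0.032 * 21)
ML = 80 * 0.5107
ML = 40.85 MU

40.85 MU


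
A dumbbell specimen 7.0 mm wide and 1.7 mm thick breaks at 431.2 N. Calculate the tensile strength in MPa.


Area = width * thickness = 7.0 * 1.7 = 11.9 mm^2
TS = force / area = 431.2 / 11.9 = 36.24 MPa

36.24 MPa


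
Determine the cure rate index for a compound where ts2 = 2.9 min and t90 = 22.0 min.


CRI = 100 / (t90 - ts2)
= 100 / (22.0 - 2.9)
= 100 / 19.1
= 5.24 min^-1

5.24 min^-1


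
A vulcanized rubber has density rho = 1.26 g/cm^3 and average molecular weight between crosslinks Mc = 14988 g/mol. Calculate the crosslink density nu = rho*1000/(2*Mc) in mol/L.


nu = rho * 1000 / (2 * Mc)
nu = 1.26 * 1000 / (2 * 14988)
nu = 1260.0 / 29976
nu = 0.0420 mol/L

0.0420 mol/L


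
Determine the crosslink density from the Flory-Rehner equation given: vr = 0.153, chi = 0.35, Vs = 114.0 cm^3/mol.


ln(1 - vr) = ln(1 - 0.153) = -0.1661
Numerator = -((-0.1661) + 0.153 + 0.35 * 0.153^2) = 0.0049
Denominator = 114.0 * (0.153^(1/3) - 0.153/2) = 52.2517
nu = 0.0049 / 52.2517 = 9.3039e-05 mol/cm^3

9.3039e-05 mol/cm^3


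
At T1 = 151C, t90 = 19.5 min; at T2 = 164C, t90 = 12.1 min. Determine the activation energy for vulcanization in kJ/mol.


T1 = 424.15 K, T2 = 437.15 K
1/T1 - 1/T2 = 7.0112e-05
ln(t1/t2) = ln(19.5/12.1) = 0.4772
Ea = 8.314 * 0.4772 / 7.0112e-05 = 56588.1192 J/mol
Ea = 56.59 kJ/mol

56.59 kJ/mol


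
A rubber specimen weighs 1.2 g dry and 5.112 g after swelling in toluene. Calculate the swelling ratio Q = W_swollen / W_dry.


Q = W_swollen / W_dry
Q = 5.112 / 1.2
Q = 4.26

Q = 4.26


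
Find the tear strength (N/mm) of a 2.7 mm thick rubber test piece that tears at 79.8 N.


Tear strength = force / thickness
= 79.8 / 2.7
= 29.56 N/mm

29.56 N/mm


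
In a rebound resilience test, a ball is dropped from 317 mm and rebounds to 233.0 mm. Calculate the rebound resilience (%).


Resilience = h_rebound / h_drop * 100
= 233.0 / 317 * 100
= 73.5%

73.5%


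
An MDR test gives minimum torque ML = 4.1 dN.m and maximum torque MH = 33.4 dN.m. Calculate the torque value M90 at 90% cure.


M90 = ML + 0.9 * (MH - ML)
M90 = 4.1 + 0.9 * (33.4 - 4.1)
M90 = 4.1 + 0.9 * 29.3
M90 = 30.47 dN.m

30.47 dN.m


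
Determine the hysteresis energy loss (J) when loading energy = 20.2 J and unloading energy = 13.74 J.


Hysteresis loss = loading - unloading
= 20.2 - 13.74
= 6.46 J

6.46 J


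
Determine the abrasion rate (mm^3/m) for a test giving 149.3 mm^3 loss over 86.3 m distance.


Rate = volume_loss / distance
= 149.3 / 86.3
= 1.73 mm^3/m

1.73 mm^3/m


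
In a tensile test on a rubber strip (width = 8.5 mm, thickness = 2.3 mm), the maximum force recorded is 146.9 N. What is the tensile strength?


Area = width * thickness = 8.5 * 2.3 = 19.55 mm^2
TS = force / area = 146.9 / 19.55 = 7.51 MPa

7.51 MPa


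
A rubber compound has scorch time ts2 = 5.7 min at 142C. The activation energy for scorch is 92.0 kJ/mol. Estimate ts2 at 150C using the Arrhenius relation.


Convert temperatures: T1 = 142 + 273.15 = 415.15 K, T2 = 150 + 273.15 = 423.15 K
ts2_new = 5.7 * exp(92000 / 8.314 * (1/423.15 - 1/415.15))
1/T2 - 1/T1 = -4.5540e-05
ts2_new = 3.44 min

3.44 min


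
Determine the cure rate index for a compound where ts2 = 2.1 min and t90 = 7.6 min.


CRI = 100 / (t90 - ts2)
= 100 / (7.6 - 2.1)
= 100 / 5.5
= 18.18 min^-1

18.18 min^-1


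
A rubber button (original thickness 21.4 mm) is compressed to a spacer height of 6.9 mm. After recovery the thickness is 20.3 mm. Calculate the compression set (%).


CS = (t0 - recovered) / (t0 - ts) * 100
= (21.4 - 20.3) / (21.4 - 6.9) * 100
= 1.1 / 14.5 * 100
= 7.6%

7.6%


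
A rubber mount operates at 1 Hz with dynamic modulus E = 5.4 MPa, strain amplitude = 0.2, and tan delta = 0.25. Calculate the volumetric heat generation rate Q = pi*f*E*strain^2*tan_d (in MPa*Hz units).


Q = pi * f * E * strain^2 * tan_d
= pi * 1 * 5.4 * 0.2^2 * 0.25
= pi * 1 * 5.4 * 0.0400 * 0.25
= 0.1696

Q = 0.1696


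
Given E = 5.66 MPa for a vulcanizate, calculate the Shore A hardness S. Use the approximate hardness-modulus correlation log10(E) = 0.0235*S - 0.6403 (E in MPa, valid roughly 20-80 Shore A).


log10(E) = 0.0235*S - 0.6403  =>  S = (log10(E) + 0.6403) / 0.0235
log10(5.66) = 0.752816
S = (0.752816 + 0.6403) / 0.0235 = 1.393116 / 0.0235
S = 59.3

Shore A = 59.3


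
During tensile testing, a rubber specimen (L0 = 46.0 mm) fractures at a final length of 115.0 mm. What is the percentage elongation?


Elongation = (Lf - L0) / L0 * 100
= (115.0 - 46.0) / 46.0 * 100
= 69.0 / 46.0 * 100
= 150.0%

150.0%


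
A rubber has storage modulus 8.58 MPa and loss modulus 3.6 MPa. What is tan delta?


tan delta = E'' / E'
= 3.6 / 8.58
= 0.4196

tan delta = 0.4196


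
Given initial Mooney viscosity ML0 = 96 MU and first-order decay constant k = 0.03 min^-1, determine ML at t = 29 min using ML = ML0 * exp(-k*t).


ML = ML0 * exp(-k * t)
ML = 96 * exp(-0.03 * 29)
ML = 96 * 0.4190
ML = 40.22 MU

40.22 MU


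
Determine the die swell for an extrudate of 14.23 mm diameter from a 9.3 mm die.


Die swell ratio = D_extrudate / D_die
= 14.23 / 9.3
= 1.53

Die swell = 1.53


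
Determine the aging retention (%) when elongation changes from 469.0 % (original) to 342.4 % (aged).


Retention = aged / original * 100
= 342.4 / 469.0 * 100
= 73.0%

73.0%


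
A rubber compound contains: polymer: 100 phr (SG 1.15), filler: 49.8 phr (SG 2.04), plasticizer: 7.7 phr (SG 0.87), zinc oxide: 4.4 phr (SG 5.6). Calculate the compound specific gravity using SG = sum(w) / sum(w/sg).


Sum of weights = 161.9
Volume contributions:
  polymer: 100/1.15 = 86.9565
  filler: 49.8/2.04 = 24.4118
  plasticizer: 7.7/0.87 = 8.8506
  zinc oxide: 4.4/5.6 = 0.7857
Sum of volumes = 121.0046
SG = 161.9 / 121.0046 = 1.338

SG = 1.338


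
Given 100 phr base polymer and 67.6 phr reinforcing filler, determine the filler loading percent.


Filler % = filler / (rubber + filler) * 100
= 67.6 / (100 + 67.6) * 100
= 67.6 / 167.6 * 100
= 40.33%

40.33%


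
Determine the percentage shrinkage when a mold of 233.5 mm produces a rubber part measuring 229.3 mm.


Shrinkage = (mold - part) / mold * 100
= (233.5 - 229.3) / 233.5 * 100
= 4.2 / 233.5 * 100
= 1.8%

1.8%


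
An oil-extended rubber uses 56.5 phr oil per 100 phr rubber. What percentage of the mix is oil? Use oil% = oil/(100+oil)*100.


Oil % = oil / (100 + oil) * 100
= 56.5 / (100 + 56.5) * 100
= 56.5 / 156.5 * 100
= 36.1%

36.1%


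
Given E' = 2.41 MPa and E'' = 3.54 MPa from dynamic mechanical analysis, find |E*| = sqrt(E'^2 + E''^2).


|E*| = sqrt(E'^2 + E''^2)
= sqrt(2.41^2 + 3.54^2)
= sqrt(5.8081 + 12.5316)
= 4.282 MPa

4.282 MPa


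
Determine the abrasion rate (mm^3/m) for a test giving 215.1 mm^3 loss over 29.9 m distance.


Rate = volume_loss / distance
= 215.1 / 29.9
= 7.194 mm^3/m

7.194 mm^3/m


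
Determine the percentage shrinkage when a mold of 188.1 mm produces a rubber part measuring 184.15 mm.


Shrinkage = (mold - part) / mold * 100
= (188.1 - 184.15) / 188.1 * 100
= 3.95 / 188.1 * 100
= 2.1%

2.1%


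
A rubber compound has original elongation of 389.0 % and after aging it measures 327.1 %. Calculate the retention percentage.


Retention = aged / original * 100
= 327.1 / 389.0 * 100
= 84.1%

84.1%


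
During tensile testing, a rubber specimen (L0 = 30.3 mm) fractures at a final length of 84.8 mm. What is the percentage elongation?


Elongation = (Lf - L0) / L0 * 100
= (84.8 - 30.3) / 30.3 * 100
= 54.5 / 30.3 * 100
= 179.9%

179.9%


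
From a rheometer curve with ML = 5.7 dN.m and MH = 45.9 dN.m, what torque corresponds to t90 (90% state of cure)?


M90 = ML + 0.9 * (MH - ML)
M90 = 5.7 + 0.9 * (45.9 - 5.7)
M90 = 5.7 + 0.9 * 40.2
M90 = 41.88 dN.m

41.88 dN.m


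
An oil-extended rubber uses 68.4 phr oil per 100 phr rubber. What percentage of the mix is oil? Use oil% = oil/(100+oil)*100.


Oil % = oil / (100 + oil) * 100
= 68.4 / (100 + 68.4) * 100
= 68.4 / 168.4 * 100
= 40.62%

40.62%


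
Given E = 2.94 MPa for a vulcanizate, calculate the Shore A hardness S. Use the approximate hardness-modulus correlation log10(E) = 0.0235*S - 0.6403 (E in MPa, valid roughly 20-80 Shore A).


log10(E) = 0.0235*S - 0.6403  =>  S = (log10(E) + 0.6403) / 0.0235
log10(2.94) = 0.468347
S = (0.468347 + 0.6403) / 0.0235 = 1.108647 / 0.0235
S = 47.2

Shore A = 47.2


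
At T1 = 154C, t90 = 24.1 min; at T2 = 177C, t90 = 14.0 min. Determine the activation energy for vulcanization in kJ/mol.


T1 = 427.15 K, T2 = 450.15 K
1/T1 - 1/T2 = 1.1962e-04
ln(t1/t2) = ln(24.1/14.0) = 0.5432
Ea = 8.314 * 0.5432 / 1.1962e-04 = 37752.2847 J/mol
Ea = 37.75 kJ/mol

37.75 kJ/mol


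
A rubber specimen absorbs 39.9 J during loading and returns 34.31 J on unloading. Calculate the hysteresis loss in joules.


Hysteresis loss = loading - unloading
= 39.9 - 34.31
= 5.59 J

5.59 J


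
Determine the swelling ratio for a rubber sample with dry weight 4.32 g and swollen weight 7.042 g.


Q = W_swollen / W_dry
Q = 7.042 / 4.32
Q = 1.63

Q = 1.63


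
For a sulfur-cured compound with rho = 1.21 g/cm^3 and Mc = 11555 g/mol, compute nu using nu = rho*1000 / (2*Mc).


nu = rho * 1000 / (2 * Mc)
nu = 1.21 * 1000 / (2 * 11555)
nu = 1210.0 / 23110
nu = 0.0524 mol/L

0.0524 mol/L


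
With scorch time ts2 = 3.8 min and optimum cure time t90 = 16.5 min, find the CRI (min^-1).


CRI = 100 / (t90 - ts2)
= 100 / (16.5 - 3.8)
= 100 / 12.7
= 7.87 min^-1

7.87 min^-1


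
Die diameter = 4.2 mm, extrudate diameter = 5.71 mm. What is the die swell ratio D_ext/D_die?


Die swell ratio = D_extrudate / D_die
= 5.71 / 4.2
= 1.36

Die swell = 1.36


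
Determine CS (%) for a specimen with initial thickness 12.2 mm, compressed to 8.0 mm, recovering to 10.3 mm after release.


CS = (t0 - recovered) / (t0 - ts) * 100
= (12.2 - 10.3) / (12.2 - 8.0) * 100
= 1.9 / 4.2 * 100
= 45.2%

45.2%


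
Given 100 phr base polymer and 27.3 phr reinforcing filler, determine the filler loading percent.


Filler % = filler / (rubber + filler) * 100
= 27.3 / (100 + 27.3) * 100
= 27.3 / 127.3 * 100
= 21.45%

21.45%


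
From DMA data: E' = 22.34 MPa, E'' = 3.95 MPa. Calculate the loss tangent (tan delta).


tan delta = E'' / E'
= 3.95 / 22.34
= 0.1768

tan delta = 0.1768


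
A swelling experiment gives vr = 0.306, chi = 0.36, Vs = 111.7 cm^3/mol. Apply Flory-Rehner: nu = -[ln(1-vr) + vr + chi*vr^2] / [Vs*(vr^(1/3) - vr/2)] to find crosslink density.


ln(1 - vr) = ln(1 - 0.306) = -0.3653
Numerator = -((-0.3653) + 0.306 + 0.36 * 0.306^2) = 0.0256
Denominator = 111.7 * (0.306^(1/3) - 0.306/2) = 58.1808
nu = 0.0256 / 58.1808 = 4.3957e-04 mol/cm^3

4.3957e-04 mol/cm^3


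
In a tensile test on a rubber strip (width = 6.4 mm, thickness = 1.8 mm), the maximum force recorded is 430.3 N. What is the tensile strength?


Area = width * thickness = 6.4 * 1.8 = 11.52 mm^2
TS = force / area = 430.3 / 11.52 = 37.35 MPa

37.35 MPa


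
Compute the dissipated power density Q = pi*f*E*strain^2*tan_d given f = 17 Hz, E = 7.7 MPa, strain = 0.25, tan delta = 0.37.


Q = pi * f * E * strain^2 * tan_d
= pi * 17 * 7.7 * 0.25^2 * 0.37
= pi * 17 * 7.7 * 0.0625 * 0.37
= 9.5098

Q = 9.5098


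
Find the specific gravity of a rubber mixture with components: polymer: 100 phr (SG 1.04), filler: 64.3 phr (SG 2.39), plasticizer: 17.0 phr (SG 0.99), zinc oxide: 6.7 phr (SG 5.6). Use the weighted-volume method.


Sum of weights = 188.0
Volume contributions:
  polymer: 100/1.04 = 96.1538
  filler: 64.3/2.39 = 26.9038
  plasticizer: 17.0/0.99 = 17.1717
  zinc oxide: 6.7/5.6 = 1.1964
Sum of volumes = 141.4258
SG = 188.0 / 141.4258 = 1.329

SG = 1.329
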